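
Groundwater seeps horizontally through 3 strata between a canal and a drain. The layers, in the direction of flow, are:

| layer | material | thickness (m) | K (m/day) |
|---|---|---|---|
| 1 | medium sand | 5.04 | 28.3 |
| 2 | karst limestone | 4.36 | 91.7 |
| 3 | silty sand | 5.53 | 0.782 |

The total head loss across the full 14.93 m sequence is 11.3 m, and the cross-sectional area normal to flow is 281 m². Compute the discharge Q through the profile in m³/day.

435

Flow is perpendicular to layering, so the layers act in series and the equivalent K is the thickness-weighted harmonic mean.
Total thickness L = 5.04 + 4.36 + 5.53 = 14.93 m.
Σ(b_i/K_i) = 5.04/28.3 + 4.36/91.7 + 5.53/0.782 = 7.297 d.
K_eq = L / Σ(b_i/K_i) = 14.93 / 7.297 = 2.046 m/day.
Q = K_eq · A · (Δh/L) = 2.046 × 281 × (11.3/14.93) = 435.1 m³/day.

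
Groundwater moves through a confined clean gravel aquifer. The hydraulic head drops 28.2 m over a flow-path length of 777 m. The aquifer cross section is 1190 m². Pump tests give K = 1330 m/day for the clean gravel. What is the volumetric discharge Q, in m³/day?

57400

Hydraulic gradient i = Δh / L = 28.2 / 777 = 0.03629.
Darcy's law: Q = K · A · i = 1330 × 1190 × 0.03629 = 57442 m³/day.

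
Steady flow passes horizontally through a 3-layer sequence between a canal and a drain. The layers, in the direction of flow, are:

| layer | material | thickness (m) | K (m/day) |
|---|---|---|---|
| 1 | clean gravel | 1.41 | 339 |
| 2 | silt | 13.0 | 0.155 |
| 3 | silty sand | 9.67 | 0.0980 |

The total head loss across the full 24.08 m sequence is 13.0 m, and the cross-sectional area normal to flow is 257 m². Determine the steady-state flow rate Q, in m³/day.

18.3

Flow is perpendicular to layering, so the layers act in series and the equivalent K is the thickness-weighted harmonic mean.
Total thickness L = 1.41 + 13.0 + 9.67 = 24.08 m.
Σ(b_i/K_i) = 1.41/339 + 13.0/0.155 + 9.67/0.0980 = 182.5 d.
K_eq = L / Σ(b_i/K_i) = 24.08 / 182.5 = 0.1319 m/day.
Q = K_eq · A · (Δh/L) = 0.1319 × 257 × (13.0/24.08) = 18.30 m³/day.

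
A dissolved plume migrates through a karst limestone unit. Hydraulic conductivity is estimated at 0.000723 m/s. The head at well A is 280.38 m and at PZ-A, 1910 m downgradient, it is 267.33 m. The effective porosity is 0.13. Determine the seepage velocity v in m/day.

3.28

Convert K: 0.000723 m/s × 86400 = 62.47 m/day.
Hydraulic gradient i = (280.38 − 267.33) / 1910 = 13.05 / 1910 = 0.006832.
Darcy flux q = K · i = 62.47 × 0.006832 = 0.4268 m/day.
Seepage velocity v = q / n_e = 0.4268 / 0.13 = 3.283 m/day.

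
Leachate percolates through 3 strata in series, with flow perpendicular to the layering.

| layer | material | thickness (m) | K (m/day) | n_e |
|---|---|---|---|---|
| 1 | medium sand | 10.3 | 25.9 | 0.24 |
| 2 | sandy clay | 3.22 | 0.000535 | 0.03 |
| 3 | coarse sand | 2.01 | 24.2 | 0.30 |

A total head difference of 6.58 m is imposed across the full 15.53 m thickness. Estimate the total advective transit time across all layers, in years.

7.94

With flow normal to the layers, continuity requires the same specific discharge q through every layer.
Σ(b_i/K_i) = 10.3/25.9 + 3.22/0.000535 + 2.01/24.2 = 6019 d.
q = Δh / Σ(b_i/K_i) = 6.58 / 6019 = 0.001093 m/day.
In each layer the seepage velocity is v_i = q/n_i, so the layer transit time is t_i = b_i·n_i / q:
  layer 1 (medium sand): t_1 = 10.3 × 0.24 / 0.001093 = 2261 d
  layer 2 (sandy clay): t_2 = 3.22 × 0.03 / 0.001093 = 88.37 d
  layer 3 (coarse sand): t_3 = 2.01 × 0.30 / 0.001093 = 551.6 d
Total t = Σ t_i = 2901 days = 7.943 years.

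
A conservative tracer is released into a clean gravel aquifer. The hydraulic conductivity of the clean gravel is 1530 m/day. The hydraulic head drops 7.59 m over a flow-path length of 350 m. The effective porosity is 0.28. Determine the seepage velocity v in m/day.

Hydraulic gradient i = Δh / L = 7.59 / 350 = 0.02169.
Darcy flux q = K · i = 1530 × 0.02169 = 33.18 m/day.
Seepage velocity v = q / n_e = 33.18 / 0.28 = 118.5 m/day.

118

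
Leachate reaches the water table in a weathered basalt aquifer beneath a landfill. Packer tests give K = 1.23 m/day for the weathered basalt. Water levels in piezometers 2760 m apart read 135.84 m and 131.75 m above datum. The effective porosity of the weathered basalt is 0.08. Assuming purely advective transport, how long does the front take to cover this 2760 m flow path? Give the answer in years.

Hydraulic gradient i = (135.84 − 131.75) / 2760 = 4.09 / 2760 = 0.001482.
Darcy flux q = K · i = 1.230 × 0.001482 = 0.001823 m/day.
Seepage velocity v = q / n_e = 0.001823 / 0.08 = 0.02278 m/day.
Travel time t = L / v = 2760 / 0.02278 = 1.211e+05 days = 331.7 years.

332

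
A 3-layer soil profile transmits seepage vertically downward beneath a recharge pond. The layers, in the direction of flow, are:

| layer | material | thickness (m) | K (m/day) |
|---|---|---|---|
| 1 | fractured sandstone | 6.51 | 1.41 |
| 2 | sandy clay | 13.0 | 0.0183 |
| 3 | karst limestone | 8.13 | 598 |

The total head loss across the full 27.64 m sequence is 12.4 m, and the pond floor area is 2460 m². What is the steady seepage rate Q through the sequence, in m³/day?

42.7

Flow is perpendicular to layering, so the layers act in series and the equivalent K is the thickness-weighted harmonic mean.
Total thickness L = 6.51 + 13.0 + 8.13 = 27.64 m.
Σ(b_i/K_i) = 6.51/1.41 + 13.0/0.0183 + 8.13/598 = 715.0 d.
K_eq = L / Σ(b_i/K_i) = 27.64 / 715.0 = 0.03866 m/day.
Q = K_eq · A · (Δh/L) = 0.03866 × 2460 × (12.4/27.64) = 42.66 m³/day.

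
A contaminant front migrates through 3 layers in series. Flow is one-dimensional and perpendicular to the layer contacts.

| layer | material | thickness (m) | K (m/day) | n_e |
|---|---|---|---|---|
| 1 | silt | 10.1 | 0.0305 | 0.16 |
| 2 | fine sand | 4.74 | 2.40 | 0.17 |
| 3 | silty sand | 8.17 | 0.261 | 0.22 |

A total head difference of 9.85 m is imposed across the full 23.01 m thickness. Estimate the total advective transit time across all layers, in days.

156

With flow normal to the layers, continuity requires the same specific discharge q through every layer.
Σ(b_i/K_i) = 10.1/0.0305 + 4.74/2.40 + 8.17/0.261 = 364.4 d.
q = Δh / Σ(b_i/K_i) = 9.85 / 364.4 = 0.02703 m/day.
In each layer the seepage velocity is v_i = q/n_i, so the layer transit time is t_i = b_i·n_i / q:
  layer 1 (silt): t_1 = 10.1 × 0.16 / 0.02703 = 59.79 d
  layer 2 (fine sand): t_2 = 4.74 × 0.17 / 0.02703 = 29.81 d
  layer 3 (silty sand): t_3 = 8.17 × 0.22 / 0.02703 = 66.50 d
Total t = Σ t_i = 156.1 days.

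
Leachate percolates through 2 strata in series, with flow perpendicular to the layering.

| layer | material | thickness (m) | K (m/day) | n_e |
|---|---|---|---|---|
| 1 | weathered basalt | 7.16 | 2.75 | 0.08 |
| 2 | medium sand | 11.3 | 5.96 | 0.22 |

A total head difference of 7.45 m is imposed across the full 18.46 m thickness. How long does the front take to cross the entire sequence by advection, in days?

1.85

With flow normal to the layers, continuity requires the same specific discharge q through every layer.
Σ(b_i/K_i) = 7.16/2.75 + 11.3/5.96 = 4.500 d.
q = Δh / Σ(b_i/K_i) = 7.45 / 4.500 = 1.656 m/day.
In each layer the seepage velocity is v_i = q/n_i, so the layer transit time is t_i = b_i·n_i / q:
  layer 1 (weathered basalt): t_1 = 7.16 × 0.08 / 1.656 = 0.3460 d
  layer 2 (medium sand): t_2 = 11.3 × 0.22 / 1.656 = 1.501 d
Total t = Σ t_i = 1.847 days.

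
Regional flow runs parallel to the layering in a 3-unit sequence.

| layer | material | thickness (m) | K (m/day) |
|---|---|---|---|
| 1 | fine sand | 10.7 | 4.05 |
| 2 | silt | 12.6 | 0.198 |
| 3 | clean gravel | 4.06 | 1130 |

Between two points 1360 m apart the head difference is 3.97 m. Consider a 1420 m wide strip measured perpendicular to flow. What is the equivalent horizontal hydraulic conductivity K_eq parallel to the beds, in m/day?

Flow is parallel to layering, so each bed carries its own Darcy discharge and the transmissivities add.
Σ(K_i·b_i) = 4.05×10.7 + 0.198×12.6 + 1130×4.06 = 4634 m²/day.
Total thickness b = 27.36 m, so K_eq = Σ(K_i·b_i)/b = 169.4 m/day.

169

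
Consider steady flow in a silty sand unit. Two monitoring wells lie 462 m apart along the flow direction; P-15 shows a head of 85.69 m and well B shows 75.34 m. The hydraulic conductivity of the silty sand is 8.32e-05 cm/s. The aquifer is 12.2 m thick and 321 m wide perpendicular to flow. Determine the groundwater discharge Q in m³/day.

Convert K: 8.32e-05 cm/s × 864 = 0.07188 m/day.
Cross-sectional area A = 321 × 12.2 = 3916 m².
Hydraulic gradient i = (85.69 − 75.34) / 462 = 10.35 / 462 = 0.02240.
Darcy's law: Q = K · A · i = 0.07188 × 3916 × 0.02240 = 6.307 m³/day.

6.31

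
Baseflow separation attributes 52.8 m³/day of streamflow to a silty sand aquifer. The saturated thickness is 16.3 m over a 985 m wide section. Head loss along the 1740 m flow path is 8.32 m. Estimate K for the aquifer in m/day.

0.688

Cross-sectional area A = 985 × 16.3 = 16056 m².
Hydraulic gradient i = Δh / L = 8.32 / 1740 = 0.004782.
From Q = K·A·i, K = Q / (A·i) = 52.8 / (16056 × 0.004782) = 0.6878 m/day.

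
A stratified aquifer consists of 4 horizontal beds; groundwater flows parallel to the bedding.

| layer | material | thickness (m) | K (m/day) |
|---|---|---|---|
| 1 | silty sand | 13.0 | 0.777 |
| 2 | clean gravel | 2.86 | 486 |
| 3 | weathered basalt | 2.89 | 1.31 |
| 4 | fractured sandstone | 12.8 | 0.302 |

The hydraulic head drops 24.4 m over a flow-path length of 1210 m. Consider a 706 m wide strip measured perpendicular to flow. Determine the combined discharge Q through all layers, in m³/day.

Flow is parallel to layering, so each bed carries its own Darcy discharge and the transmissivities add.
Σ(K_i·b_i) = 0.777×13.0 + 486×2.86 + 1.31×2.89 + 0.302×12.8 = 1408 m²/day.
Hydraulic gradient i = Δh / L = 24.4 / 1210 = 0.02017.
Q = Σ(K_i·b_i) · W · i = 1408 × 706 × 0.02017 = 20041 m³/day.

20000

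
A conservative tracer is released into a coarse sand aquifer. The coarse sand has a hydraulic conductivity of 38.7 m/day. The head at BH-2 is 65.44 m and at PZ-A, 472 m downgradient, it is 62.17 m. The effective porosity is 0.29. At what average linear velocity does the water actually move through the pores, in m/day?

Hydraulic gradient i = (65.44 − 62.17) / 472 = 3.27 / 472 = 0.006928.
Darcy flux q = K · i = 38.70 × 0.006928 = 0.2681 m/day.
Seepage velocity v = q / n_e = 0.2681 / 0.29 = 0.9245 m/day.

0.925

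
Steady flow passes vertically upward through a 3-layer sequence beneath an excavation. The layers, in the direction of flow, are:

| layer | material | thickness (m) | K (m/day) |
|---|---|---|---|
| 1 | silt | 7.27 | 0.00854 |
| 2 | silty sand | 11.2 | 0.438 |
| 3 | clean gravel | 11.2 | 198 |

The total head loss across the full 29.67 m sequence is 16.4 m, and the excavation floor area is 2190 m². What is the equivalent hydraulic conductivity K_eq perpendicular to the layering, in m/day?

Flow is perpendicular to layering, so the layers act in series and the equivalent K is the thickness-weighted harmonic mean.
Total thickness L = 7.27 + 11.2 + 11.2 = 29.67 m.
Σ(b_i/K_i) = 7.27/0.00854 + 11.2/0.438 + 11.2/198 = 876.9 d.
K_eq = L / Σ(b_i/K_i) = 29.67 / 876.9 = 0.03383 m/day.

0.0338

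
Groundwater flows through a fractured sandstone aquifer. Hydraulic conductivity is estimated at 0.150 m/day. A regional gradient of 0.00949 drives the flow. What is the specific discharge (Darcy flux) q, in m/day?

0.00142

Hydraulic gradient i = 0.00949.
Specific discharge q = K · i = 0.1500 × 0.009490 = 0.001424 m/day.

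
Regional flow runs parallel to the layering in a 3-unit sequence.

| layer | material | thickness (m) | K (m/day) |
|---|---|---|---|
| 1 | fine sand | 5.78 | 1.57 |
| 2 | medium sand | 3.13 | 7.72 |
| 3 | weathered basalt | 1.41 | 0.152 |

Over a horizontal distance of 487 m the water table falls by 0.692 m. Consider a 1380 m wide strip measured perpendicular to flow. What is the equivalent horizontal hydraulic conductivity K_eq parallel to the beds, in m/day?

3.24

Flow is parallel to layering, so each bed carries its own Darcy discharge and the transmissivities add.
Σ(K_i·b_i) = 1.57×5.78 + 7.72×3.13 + 0.152×1.41 = 33.45 m²/day.
Total thickness b = 10.32 m, so K_eq = Σ(K_i·b_i)/b = 3.242 m/day.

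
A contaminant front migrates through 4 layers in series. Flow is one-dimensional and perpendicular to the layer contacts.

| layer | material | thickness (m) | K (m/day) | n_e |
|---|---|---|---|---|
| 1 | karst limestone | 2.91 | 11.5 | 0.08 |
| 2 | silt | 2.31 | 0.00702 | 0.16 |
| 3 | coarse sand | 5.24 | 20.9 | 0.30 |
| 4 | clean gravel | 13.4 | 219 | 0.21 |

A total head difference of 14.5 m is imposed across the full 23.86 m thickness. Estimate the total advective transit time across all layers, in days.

113

With flow normal to the layers, continuity requires the same specific discharge q through every layer.
Σ(b_i/K_i) = 2.91/11.5 + 2.31/0.00702 + 5.24/20.9 + 13.4/219 = 329.6 d.
q = Δh / Σ(b_i/K_i) = 14.5 / 329.6 = 0.04399 m/day.
In each layer the seepage velocity is v_i = q/n_i, so the layer transit time is t_i = b_i·n_i / q:
  layer 1 (karst limestone): t_1 = 2.91 × 0.08 / 0.04399 = 5.292 d
  layer 2 (silt): t_2 = 2.31 × 0.16 / 0.04399 = 8.402 d
  layer 3 (coarse sand): t_3 = 5.24 × 0.30 / 0.04399 = 35.74 d
  layer 4 (clean gravel): t_4 = 13.4 × 0.21 / 0.04399 = 63.97 d
Total t = Σ t_i = 113.4 days.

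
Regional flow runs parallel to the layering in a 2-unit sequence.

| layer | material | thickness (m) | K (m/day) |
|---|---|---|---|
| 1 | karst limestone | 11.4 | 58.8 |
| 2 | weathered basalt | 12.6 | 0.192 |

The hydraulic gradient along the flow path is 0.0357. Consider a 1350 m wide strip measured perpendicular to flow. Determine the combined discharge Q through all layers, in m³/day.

Flow is parallel to layering, so each bed carries its own Darcy discharge and the transmissivities add.
Σ(K_i·b_i) = 58.8×11.4 + 0.192×12.6 = 672.7 m²/day.
Hydraulic gradient i = 0.0357.
Q = Σ(K_i·b_i) · W · i = 672.7 × 1350 × 0.03570 = 32423 m³/day.

32400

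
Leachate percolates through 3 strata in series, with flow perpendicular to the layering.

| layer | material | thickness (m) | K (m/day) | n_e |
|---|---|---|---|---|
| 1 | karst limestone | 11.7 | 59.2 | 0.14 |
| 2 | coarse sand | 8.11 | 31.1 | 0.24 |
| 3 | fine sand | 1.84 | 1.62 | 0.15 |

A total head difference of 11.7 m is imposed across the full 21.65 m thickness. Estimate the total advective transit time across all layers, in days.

With flow normal to the layers, continuity requires the same specific discharge q through every layer.
Σ(b_i/K_i) = 11.7/59.2 + 8.11/31.1 + 1.84/1.62 = 1.594 d.
q = Δh / Σ(b_i/K_i) = 11.7 / 1.594 = 7.339 m/day.
In each layer the seepage velocity is v_i = q/n_i, so the layer transit time is t_i = b_i·n_i / q:
  layer 1 (karst limestone): t_1 = 11.7 × 0.14 / 7.339 = 0.2232 d
  layer 2 (coarse sand): t_2 = 8.11 × 0.24 / 7.339 = 0.2652 d
  layer 3 (fine sand): t_3 = 1.84 × 0.15 / 7.339 = 0.03761 d
Total t = Σ t_i = 0.5260 days.

0.526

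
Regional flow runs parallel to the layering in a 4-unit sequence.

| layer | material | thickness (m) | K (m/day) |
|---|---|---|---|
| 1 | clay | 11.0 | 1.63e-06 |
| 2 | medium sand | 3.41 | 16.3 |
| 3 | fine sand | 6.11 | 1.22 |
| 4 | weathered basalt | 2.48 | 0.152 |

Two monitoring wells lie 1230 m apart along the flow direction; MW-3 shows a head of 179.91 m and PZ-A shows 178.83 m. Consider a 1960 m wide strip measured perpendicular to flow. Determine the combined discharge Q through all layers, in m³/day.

109

Flow is parallel to layering, so each bed carries its own Darcy discharge and the transmissivities add.
Σ(K_i·b_i) = 1.63e-06×11.0 + 16.3×3.41 + 1.22×6.11 + 0.152×2.48 = 63.41 m²/day.
Hydraulic gradient i = (179.91 − 178.83) / 1230 = 1.08 / 1230 = 0.0008780.
Q = Σ(K_i·b_i) · W · i = 63.41 × 1960 × 0.0008780 = 109.1 m³/day.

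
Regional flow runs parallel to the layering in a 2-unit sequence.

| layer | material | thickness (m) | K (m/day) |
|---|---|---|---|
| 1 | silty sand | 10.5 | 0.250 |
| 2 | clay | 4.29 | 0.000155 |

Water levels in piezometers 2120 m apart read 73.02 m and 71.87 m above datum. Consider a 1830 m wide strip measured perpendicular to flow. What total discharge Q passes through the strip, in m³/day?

2.61

Flow is parallel to layering, so each bed carries its own Darcy discharge and the transmissivities add.
Σ(K_i·b_i) = 0.250×10.5 + 0.000155×4.29 = 2.626 m²/day.
Hydraulic gradient i = (73.02 − 71.87) / 2120 = 1.15 / 2120 = 0.0005425.
Q = Σ(K_i·b_i) · W · i = 2.626 × 1830 × 0.0005425 = 2.606 m³/day.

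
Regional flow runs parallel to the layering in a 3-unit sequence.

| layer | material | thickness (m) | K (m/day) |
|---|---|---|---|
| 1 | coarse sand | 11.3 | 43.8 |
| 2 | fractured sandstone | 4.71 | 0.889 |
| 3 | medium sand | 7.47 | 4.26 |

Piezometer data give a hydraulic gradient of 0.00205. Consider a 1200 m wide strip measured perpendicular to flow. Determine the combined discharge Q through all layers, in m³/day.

1310

Flow is parallel to layering, so each bed carries its own Darcy discharge and the transmissivities add.
Σ(K_i·b_i) = 43.8×11.3 + 0.889×4.71 + 4.26×7.47 = 530.9 m²/day.
Hydraulic gradient i = 0.00205.
Q = Σ(K_i·b_i) · W · i = 530.9 × 1200 × 0.002050 = 1306 m³/day.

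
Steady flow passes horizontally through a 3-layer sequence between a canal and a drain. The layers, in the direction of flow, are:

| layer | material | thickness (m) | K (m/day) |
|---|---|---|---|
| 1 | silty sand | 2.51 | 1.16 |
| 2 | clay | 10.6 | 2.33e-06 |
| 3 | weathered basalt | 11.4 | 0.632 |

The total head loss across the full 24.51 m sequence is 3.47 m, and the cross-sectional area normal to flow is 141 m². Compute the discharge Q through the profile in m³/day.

0.000108

Flow is perpendicular to layering, so the layers act in series and the equivalent K is the thickness-weighted harmonic mean.
Total thickness L = 2.51 + 10.6 + 11.4 = 24.51 m.
Σ(b_i/K_i) = 2.51/1.16 + 10.6/2.33e-06 + 11.4/0.632 = 4.549e+06 d.
K_eq = L / Σ(b_i/K_i) = 24.51 / 4.549e+06 = 5.388e-06 m/day.
Q = K_eq · A · (Δh/L) = 5.388e-06 × 141 × (3.47/24.51) = 0.0001075 m³/day.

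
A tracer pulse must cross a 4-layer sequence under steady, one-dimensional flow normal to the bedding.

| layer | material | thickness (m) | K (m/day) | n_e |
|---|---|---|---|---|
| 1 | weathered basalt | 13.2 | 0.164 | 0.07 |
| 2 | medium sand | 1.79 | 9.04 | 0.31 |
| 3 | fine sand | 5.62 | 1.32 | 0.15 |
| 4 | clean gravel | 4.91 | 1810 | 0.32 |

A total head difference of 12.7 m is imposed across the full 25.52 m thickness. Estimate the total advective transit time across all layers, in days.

With flow normal to the layers, continuity requires the same specific discharge q through every layer.
Σ(b_i/K_i) = 13.2/0.164 + 1.79/9.04 + 5.62/1.32 + 4.91/1810 = 84.95 d.
q = Δh / Σ(b_i/K_i) = 12.7 / 84.95 = 0.1495 m/day.
In each layer the seepage velocity is v_i = q/n_i, so the layer transit time is t_i = b_i·n_i / q:
  layer 1 (weathered basalt): t_1 = 13.2 × 0.07 / 0.1495 = 6.180 d
  layer 2 (medium sand): t_2 = 1.79 × 0.31 / 0.1495 = 3.712 d
  layer 3 (fine sand): t_3 = 5.62 × 0.15 / 0.1495 = 5.639 d
  layer 4 (clean gravel): t_4 = 4.91 × 0.32 / 0.1495 = 10.51 d
Total t = Σ t_i = 26.04 days.

26.0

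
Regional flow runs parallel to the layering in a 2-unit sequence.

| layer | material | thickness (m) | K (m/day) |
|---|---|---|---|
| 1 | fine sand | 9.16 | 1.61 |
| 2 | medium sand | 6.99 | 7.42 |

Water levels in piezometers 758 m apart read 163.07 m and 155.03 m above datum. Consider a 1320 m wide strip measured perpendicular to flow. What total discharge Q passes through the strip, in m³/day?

Flow is parallel to layering, so each bed carries its own Darcy discharge and the transmissivities add.
Σ(K_i·b_i) = 1.61×9.16 + 7.42×6.99 = 66.61 m²/day.
Hydraulic gradient i = (163.07 − 155.03) / 758 = 8.04 / 758 = 0.01061.
Q = Σ(K_i·b_i) · W · i = 66.61 × 1320 × 0.01061 = 932.7 m³/day.

933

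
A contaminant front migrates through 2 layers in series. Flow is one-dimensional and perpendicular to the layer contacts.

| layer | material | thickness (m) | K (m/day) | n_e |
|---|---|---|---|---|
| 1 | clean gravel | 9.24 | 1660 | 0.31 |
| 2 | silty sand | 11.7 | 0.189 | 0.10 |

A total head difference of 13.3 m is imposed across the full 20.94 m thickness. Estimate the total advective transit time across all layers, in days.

18.8

With flow normal to the layers, continuity requires the same specific discharge q through every layer.
Σ(b_i/K_i) = 9.24/1660 + 11.7/0.189 = 61.91 d.
q = Δh / Σ(b_i/K_i) = 13.3 / 61.91 = 0.2148 m/day.
In each layer the seepage velocity is v_i = q/n_i, so the layer transit time is t_i = b_i·n_i / q:
  layer 1 (clean gravel): t_1 = 9.24 × 0.31 / 0.2148 = 13.33 d
  layer 2 (silty sand): t_2 = 11.7 × 0.10 / 0.2148 = 5.446 d
Total t = Σ t_i = 18.78 days.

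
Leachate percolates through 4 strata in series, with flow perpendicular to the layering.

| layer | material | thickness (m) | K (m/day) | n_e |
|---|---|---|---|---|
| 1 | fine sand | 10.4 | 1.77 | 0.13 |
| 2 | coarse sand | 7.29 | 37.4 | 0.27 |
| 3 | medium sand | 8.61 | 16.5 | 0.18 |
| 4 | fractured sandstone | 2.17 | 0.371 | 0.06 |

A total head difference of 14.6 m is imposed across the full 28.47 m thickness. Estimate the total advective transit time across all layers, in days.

With flow normal to the layers, continuity requires the same specific discharge q through every layer.
Σ(b_i/K_i) = 10.4/1.77 + 7.29/37.4 + 8.61/16.5 + 2.17/0.371 = 12.44 d.
q = Δh / Σ(b_i/K_i) = 14.6 / 12.44 = 1.173 m/day.
In each layer the seepage velocity is v_i = q/n_i, so the layer transit time is t_i = b_i·n_i / q:
  layer 1 (fine sand): t_1 = 10.4 × 0.13 / 1.173 = 1.152 d
  layer 2 (coarse sand): t_2 = 7.29 × 0.27 / 1.173 = 1.677 d
  layer 3 (medium sand): t_3 = 8.61 × 0.18 / 1.173 = 1.321 d
  layer 4 (fractured sandstone): t_4 = 2.17 × 0.06 / 1.173 = 0.1110 d
Total t = Σ t_i = 4.261 days.

4.26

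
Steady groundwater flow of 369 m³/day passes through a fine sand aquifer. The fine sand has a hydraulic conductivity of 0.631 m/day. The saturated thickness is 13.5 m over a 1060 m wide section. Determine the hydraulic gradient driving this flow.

0.0409

Cross-sectional area A = 1060 × 13.5 = 14310 m².
From Q = K·A·i, i = Q / (K·A) = 369 / (0.6310 × 14310) = 0.04087.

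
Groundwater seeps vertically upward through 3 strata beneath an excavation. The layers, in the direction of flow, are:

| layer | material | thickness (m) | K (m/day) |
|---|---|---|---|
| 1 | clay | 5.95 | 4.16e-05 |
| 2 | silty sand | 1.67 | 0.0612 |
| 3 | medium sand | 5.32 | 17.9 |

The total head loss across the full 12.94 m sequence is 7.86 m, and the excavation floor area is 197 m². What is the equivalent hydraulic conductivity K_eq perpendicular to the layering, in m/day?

Flow is perpendicular to layering, so the layers act in series and the equivalent K is the thickness-weighted harmonic mean.
Total thickness L = 5.95 + 1.67 + 5.32 = 12.94 m.
Σ(b_i/K_i) = 5.95/4.16e-05 + 1.67/0.0612 + 5.32/17.9 = 1.431e+05 d.
K_eq = L / Σ(b_i/K_i) = 12.94 / 1.431e+05 = 9.045e-05 m/day.

9.05e-05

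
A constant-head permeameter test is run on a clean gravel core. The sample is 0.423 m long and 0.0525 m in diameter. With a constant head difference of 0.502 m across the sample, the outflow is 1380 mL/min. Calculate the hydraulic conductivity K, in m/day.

774

Cross-sectional area A = π·(d/2)² = π × (0.0525/2)² = 0.002165 m².
Convert discharge: 1380 mL/min = 2.300e-05 m³/s.
Darcy's law rearranged: K = Q·L / (A·Δh) = 2.300e-05 × 0.423 / (0.002165 × 0.502) = 0.008953 m/s = 773.5 m/day.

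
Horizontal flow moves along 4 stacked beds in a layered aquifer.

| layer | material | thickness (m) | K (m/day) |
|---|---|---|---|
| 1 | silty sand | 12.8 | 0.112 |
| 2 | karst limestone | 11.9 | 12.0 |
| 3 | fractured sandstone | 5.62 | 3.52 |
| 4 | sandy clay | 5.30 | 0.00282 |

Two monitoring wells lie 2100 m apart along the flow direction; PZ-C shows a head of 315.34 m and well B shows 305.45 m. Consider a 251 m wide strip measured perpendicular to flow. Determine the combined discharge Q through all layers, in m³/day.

194

Flow is parallel to layering, so each bed carries its own Darcy discharge and the transmissivities add.
Σ(K_i·b_i) = 0.112×12.8 + 12.0×11.9 + 3.52×5.62 + 0.00282×5.30 = 164.0 m²/day.
Hydraulic gradient i = (315.34 − 305.45) / 2100 = 9.89 / 2100 = 0.004710.
Q = Σ(K_i·b_i) · W · i = 164.0 × 251 × 0.004710 = 193.9 m³/day.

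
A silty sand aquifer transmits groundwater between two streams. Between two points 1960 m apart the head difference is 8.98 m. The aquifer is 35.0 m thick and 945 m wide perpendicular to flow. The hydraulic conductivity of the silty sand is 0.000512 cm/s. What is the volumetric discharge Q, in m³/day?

67.0

Convert K: 0.000512 cm/s × 864 = 0.4424 m/day.
Cross-sectional area A = 945 × 35.0 = 33075 m².
Hydraulic gradient i = Δh / L = 8.98 / 1960 = 0.004582.
Darcy's law: Q = K · A · i = 0.4424 × 33075 × 0.004582 = 67.04 m³/day.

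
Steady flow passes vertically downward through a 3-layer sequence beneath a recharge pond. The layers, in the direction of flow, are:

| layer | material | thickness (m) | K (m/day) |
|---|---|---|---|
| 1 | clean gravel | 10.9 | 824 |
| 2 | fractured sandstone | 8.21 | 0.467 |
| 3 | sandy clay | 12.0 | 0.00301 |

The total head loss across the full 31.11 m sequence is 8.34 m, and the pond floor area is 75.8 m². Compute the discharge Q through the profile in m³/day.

Flow is perpendicular to layering, so the layers act in series and the equivalent K is the thickness-weighted harmonic mean.
Total thickness L = 10.9 + 8.21 + 12.0 = 31.11 m.
Σ(b_i/K_i) = 10.9/824 + 8.21/0.467 + 12.0/0.00301 = 4004 d.
K_eq = L / Σ(b_i/K_i) = 31.11 / 4004 = 0.007769 m/day.
Q = K_eq · A · (Δh/L) = 0.007769 × 75.8 × (8.34/31.11) = 0.1579 m³/day.

0.158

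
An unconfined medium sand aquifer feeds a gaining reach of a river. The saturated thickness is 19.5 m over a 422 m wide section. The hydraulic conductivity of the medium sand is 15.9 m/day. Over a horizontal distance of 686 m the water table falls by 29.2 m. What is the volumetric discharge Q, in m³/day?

Cross-sectional area A = 422 × 19.5 = 8229 m².
Hydraulic gradient i = Δh / L = 29.2 / 686 = 0.04257.
Darcy's law: Q = K · A · i = 15.90 × 8229 × 0.04257 = 5569 m³/day.

5570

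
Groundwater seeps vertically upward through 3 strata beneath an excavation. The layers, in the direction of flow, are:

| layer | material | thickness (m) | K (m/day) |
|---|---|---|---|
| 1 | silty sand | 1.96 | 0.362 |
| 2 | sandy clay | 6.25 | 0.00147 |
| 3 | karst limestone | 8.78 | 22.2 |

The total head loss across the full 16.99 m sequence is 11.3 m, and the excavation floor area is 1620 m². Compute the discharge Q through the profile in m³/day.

4.30

Flow is perpendicular to layering, so the layers act in series and the equivalent K is the thickness-weighted harmonic mean.
Total thickness L = 1.96 + 6.25 + 8.78 = 16.99 m.
Σ(b_i/K_i) = 1.96/0.362 + 6.25/0.00147 + 8.78/22.2 = 4258 d.
K_eq = L / Σ(b_i/K_i) = 16.99 / 4258 = 0.003991 m/day.
Q = K_eq · A · (Δh/L) = 0.003991 × 1620 × (11.3/16.99) = 4.300 m³/day.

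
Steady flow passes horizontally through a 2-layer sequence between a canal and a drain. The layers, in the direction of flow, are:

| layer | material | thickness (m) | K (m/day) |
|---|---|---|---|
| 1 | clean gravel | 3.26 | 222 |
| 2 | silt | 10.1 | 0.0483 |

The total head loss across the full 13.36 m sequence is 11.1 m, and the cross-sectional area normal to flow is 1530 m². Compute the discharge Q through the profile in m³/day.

81.2

Flow is perpendicular to layering, so the layers act in series and the equivalent K is the thickness-weighted harmonic mean.
Total thickness L = 3.26 + 10.1 = 13.36 m.
Σ(b_i/K_i) = 3.26/222 + 10.1/0.0483 = 209.1 d.
K_eq = L / Σ(b_i/K_i) = 13.36 / 209.1 = 0.06389 m/day.
Q = K_eq · A · (Δh/L) = 0.06389 × 1530 × (11.1/13.36) = 81.21 m³/day.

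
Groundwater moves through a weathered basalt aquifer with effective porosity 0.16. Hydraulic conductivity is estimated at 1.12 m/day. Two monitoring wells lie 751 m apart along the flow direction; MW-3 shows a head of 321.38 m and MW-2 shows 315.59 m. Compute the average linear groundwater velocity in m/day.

0.0540

Hydraulic gradient i = (321.38 − 315.59) / 751 = 5.79 / 751 = 0.007710.
Darcy flux q = K · i = 1.120 × 0.007710 = 0.008635 m/day.
Seepage velocity v = q / n_e = 0.008635 / 0.16 = 0.05397 m/day.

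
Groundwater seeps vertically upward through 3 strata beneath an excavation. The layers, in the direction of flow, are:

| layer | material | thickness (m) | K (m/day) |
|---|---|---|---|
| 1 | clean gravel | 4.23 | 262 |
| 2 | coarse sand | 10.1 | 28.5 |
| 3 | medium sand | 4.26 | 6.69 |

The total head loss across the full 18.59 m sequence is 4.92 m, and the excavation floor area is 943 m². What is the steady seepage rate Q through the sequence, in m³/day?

Flow is perpendicular to layering, so the layers act in series and the equivalent K is the thickness-weighted harmonic mean.
Total thickness L = 4.23 + 10.1 + 4.26 = 18.59 m.
Σ(b_i/K_i) = 4.23/262 + 10.1/28.5 + 4.26/6.69 = 1.007 d.
K_eq = L / Σ(b_i/K_i) = 18.59 / 1.007 = 18.46 m/day.
Q = K_eq · A · (Δh/L) = 18.46 × 943 × (4.92/18.59) = 4606 m³/day.

4610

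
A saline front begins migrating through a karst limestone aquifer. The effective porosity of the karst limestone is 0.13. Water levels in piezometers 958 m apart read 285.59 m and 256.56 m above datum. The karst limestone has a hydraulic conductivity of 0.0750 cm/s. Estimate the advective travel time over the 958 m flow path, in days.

Convert K: 0.0750 cm/s × 864 = 64.80 m/day.
Hydraulic gradient i = (285.59 − 256.56) / 958 = 29.03 / 958 = 0.03030.
Darcy flux q = K · i = 64.80 × 0.03030 = 1.964 m/day.
Seepage velocity v = q / n_e = 1.964 / 0.13 = 15.10 m/day.
Travel time t = L / v = 958 / 15.10 = 63.42 days.

63.4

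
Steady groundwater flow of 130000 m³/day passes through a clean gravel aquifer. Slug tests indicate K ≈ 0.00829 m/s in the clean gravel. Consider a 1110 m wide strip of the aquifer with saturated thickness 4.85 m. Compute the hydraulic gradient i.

Convert K: 0.00829 m/s × 86400 = 716.3 m/day.
Cross-sectional area A = 1110 × 4.85 = 5384 m².
From Q = K·A·i, i = Q / (K·A) = 130000 / (716.3 × 5384) = 0.03371.

0.0337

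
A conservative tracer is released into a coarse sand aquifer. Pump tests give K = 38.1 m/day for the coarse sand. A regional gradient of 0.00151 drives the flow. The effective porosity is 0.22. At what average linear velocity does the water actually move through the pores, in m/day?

0.262

Hydraulic gradient i = 0.00151.
Darcy flux q = K · i = 38.10 × 0.001510 = 0.05753 m/day.
Seepage velocity v = q / n_e = 0.05753 / 0.22 = 0.2615 m/day.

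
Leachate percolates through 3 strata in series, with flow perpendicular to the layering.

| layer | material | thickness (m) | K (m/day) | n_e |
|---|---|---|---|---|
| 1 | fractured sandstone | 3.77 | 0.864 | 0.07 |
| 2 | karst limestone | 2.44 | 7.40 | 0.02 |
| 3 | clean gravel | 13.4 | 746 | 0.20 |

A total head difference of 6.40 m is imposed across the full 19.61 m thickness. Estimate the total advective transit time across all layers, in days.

2.20

With flow normal to the layers, continuity requires the same specific discharge q through every layer.
Σ(b_i/K_i) = 3.77/0.864 + 2.44/7.40 + 13.4/746 = 4.711 d.
q = Δh / Σ(b_i/K_i) = 6.40 / 4.711 = 1.358 m/day.
In each layer the seepage velocity is v_i = q/n_i, so the layer transit time is t_i = b_i·n_i / q:
  layer 1 (fractured sandstone): t_1 = 3.77 × 0.07 / 1.358 = 0.1943 d
  layer 2 (karst limestone): t_2 = 2.44 × 0.02 / 1.358 = 0.03592 d
  layer 3 (clean gravel): t_3 = 13.4 × 0.20 / 1.358 = 1.973 d
Total t = Σ t_i = 2.203 days.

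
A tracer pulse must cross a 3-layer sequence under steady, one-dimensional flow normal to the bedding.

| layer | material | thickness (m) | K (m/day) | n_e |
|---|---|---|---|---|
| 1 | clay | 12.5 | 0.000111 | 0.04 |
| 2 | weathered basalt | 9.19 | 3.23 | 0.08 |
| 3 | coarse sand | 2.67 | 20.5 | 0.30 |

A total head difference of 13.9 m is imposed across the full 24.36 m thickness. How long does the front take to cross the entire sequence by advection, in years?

With flow normal to the layers, continuity requires the same specific discharge q through every layer.
Σ(b_i/K_i) = 12.5/0.000111 + 9.19/3.23 + 2.67/20.5 = 1.126e+05 d.
q = Δh / Σ(b_i/K_i) = 13.9 / 1.126e+05 = 0.0001234 m/day.
In each layer the seepage velocity is v_i = q/n_i, so the layer transit time is t_i = b_i·n_i / q:
  layer 1 (clay): t_1 = 12.5 × 0.04 / 0.0001234 = 4051 d
  layer 2 (weathered basalt): t_2 = 9.19 × 0.08 / 0.0001234 = 5956 d
  layer 3 (coarse sand): t_3 = 2.67 × 0.30 / 0.0001234 = 6490 d
Total t = Σ t_i = 16497 days = 45.17 years.

45.2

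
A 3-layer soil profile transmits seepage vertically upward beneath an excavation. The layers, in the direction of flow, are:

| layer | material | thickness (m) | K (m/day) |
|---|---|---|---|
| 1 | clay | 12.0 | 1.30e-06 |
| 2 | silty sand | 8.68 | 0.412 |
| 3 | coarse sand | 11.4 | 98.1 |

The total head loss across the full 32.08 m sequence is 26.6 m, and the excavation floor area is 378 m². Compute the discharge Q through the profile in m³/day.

Flow is perpendicular to layering, so the layers act in series and the equivalent K is the thickness-weighted harmonic mean.
Total thickness L = 12.0 + 8.68 + 11.4 = 32.08 m.
Σ(b_i/K_i) = 12.0/1.30e-06 + 8.68/0.412 + 11.4/98.1 = 9.231e+06 d.
K_eq = L / Σ(b_i/K_i) = 32.08 / 9.231e+06 = 3.475e-06 m/day.
Q = K_eq · A · (Δh/L) = 3.475e-06 × 378 × (26.6/32.08) = 0.001089 m³/day.

0.00109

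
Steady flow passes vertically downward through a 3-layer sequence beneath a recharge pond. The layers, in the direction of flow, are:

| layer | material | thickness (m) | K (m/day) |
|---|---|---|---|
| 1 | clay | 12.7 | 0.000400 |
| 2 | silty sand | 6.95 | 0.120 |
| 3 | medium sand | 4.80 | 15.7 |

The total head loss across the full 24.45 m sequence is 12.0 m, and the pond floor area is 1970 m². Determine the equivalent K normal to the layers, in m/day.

Flow is perpendicular to layering, so the layers act in series and the equivalent K is the thickness-weighted harmonic mean.
Total thickness L = 12.7 + 6.95 + 4.80 = 24.45 m.
Σ(b_i/K_i) = 12.7/0.000400 + 6.95/0.120 + 4.80/15.7 = 31808 d.
K_eq = L / Σ(b_i/K_i) = 24.45 / 31808 = 0.0007687 m/day.

0.000769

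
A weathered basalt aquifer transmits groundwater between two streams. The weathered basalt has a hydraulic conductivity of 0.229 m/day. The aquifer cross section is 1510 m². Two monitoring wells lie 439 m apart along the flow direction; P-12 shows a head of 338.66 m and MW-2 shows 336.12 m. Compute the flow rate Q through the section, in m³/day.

Hydraulic gradient i = (338.66 − 336.12) / 439 = 2.54 / 439 = 0.005786.
Darcy's law: Q = K · A · i = 0.2290 × 1510 × 0.005786 = 2.001 m³/day.

2.00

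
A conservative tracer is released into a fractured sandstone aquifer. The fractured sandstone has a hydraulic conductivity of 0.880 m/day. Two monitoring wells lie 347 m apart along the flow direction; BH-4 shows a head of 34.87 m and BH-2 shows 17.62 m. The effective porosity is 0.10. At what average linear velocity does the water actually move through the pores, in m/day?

Hydraulic gradient i = (34.87 − 17.62) / 347 = 17.25 / 347 = 0.04971.
Darcy flux q = K · i = 0.8800 × 0.04971 = 0.04375 m/day.
Seepage velocity v = q / n_e = 0.04375 / 0.10 = 0.4375 m/day.

0.437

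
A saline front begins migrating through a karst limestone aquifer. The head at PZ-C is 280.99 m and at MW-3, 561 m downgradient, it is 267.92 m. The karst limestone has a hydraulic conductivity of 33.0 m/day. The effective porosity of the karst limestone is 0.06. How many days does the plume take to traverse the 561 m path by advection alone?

43.8

Hydraulic gradient i = (280.99 − 267.92) / 561 = 13.07 / 561 = 0.02330.
Darcy flux q = K · i = 33.00 × 0.02330 = 0.7688 m/day.
Seepage velocity v = q / n_e = 0.7688 / 0.06 = 12.81 m/day.
Travel time t = L / v = 561 / 12.81 = 43.78 days.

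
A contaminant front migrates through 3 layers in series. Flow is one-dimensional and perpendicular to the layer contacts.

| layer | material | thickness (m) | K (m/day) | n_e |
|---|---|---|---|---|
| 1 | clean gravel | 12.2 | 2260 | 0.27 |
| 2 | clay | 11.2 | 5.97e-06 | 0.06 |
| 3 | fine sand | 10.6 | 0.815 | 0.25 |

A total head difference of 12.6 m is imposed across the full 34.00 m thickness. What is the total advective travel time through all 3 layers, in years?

2700

With flow normal to the layers, continuity requires the same specific discharge q through every layer.
Σ(b_i/K_i) = 12.2/2260 + 11.2/5.97e-06 + 10.6/0.815 = 1.876e+06 d.
q = Δh / Σ(b_i/K_i) = 12.6 / 1.876e+06 = 6.716e-06 m/day.
In each layer the seepage velocity is v_i = q/n_i, so the layer transit time is t_i = b_i·n_i / q:
  layer 1 (clean gravel): t_1 = 12.2 × 0.27 / 6.716e-06 = 4.905e+05 d
  layer 2 (clay): t_2 = 11.2 × 0.06 / 6.716e-06 = 1.001e+05 d
  layer 3 (fine sand): t_3 = 10.6 × 0.25 / 6.716e-06 = 3.946e+05 d
Total t = Σ t_i = 9.851e+05 days = 2697 years.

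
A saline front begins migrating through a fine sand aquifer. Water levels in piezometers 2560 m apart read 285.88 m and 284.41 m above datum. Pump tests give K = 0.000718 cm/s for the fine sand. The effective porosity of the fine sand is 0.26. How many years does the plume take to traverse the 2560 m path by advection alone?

Convert K: 0.000718 cm/s × 864 = 0.6204 m/day.
Hydraulic gradient i = (285.88 − 284.41) / 2560 = 1.47 / 2560 = 0.0005742.
Darcy flux q = K · i = 0.6204 × 0.0005742 = 0.0003562 m/day.
Seepage velocity v = q / n_e = 0.0003562 / 0.26 = 0.001370 m/day.
Travel time t = L / v = 2560 / 0.001370 = 1.869e+06 days = 5116 years.

5120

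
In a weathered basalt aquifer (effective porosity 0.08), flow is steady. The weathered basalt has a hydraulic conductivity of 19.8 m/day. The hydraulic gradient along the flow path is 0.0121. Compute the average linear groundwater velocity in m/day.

2.99

Hydraulic gradient i = 0.0121.
Darcy flux q = K · i = 19.80 × 0.01210 = 0.2396 m/day.
Seepage velocity v = q / n_e = 0.2396 / 0.08 = 2.995 m/day.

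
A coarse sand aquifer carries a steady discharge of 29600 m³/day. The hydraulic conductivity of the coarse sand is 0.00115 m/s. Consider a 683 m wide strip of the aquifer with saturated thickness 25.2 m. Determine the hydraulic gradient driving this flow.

0.0173

Convert K: 0.00115 m/s × 86400 = 99.36 m/day.
Cross-sectional area A = 683 × 25.2 = 17212 m².
From Q = K·A·i, i = Q / (K·A) = 29600 / (99.36 × 17212) = 0.01731.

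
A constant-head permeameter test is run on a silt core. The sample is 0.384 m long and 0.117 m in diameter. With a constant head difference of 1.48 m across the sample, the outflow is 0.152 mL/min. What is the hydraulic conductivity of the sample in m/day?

0.00528

Cross-sectional area A = π·(d/2)² = π × (0.117/2)² = 0.01075 m².
Convert discharge: 0.152 mL/min = 2.533e-09 m³/s.
Darcy's law rearranged: K = Q·L / (A·Δh) = 2.533e-09 × 0.384 / (0.01075 × 1.48) = 6.114e-08 m/s = 0.005282 m/day.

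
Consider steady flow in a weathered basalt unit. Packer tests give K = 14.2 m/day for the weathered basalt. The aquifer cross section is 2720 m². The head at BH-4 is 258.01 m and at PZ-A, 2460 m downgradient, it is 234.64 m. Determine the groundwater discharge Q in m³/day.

Hydraulic gradient i = (258.01 − 234.64) / 2460 = 23.37 / 2460 = 0.009500.
Darcy's law: Q = K · A · i = 14.20 × 2720 × 0.009500 = 366.9 m³/day.

367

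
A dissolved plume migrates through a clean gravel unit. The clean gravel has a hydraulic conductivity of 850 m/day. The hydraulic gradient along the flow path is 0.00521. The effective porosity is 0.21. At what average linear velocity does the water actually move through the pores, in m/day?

21.1

Hydraulic gradient i = 0.00521.
Darcy flux q = K · i = 850.0 × 0.005210 = 4.429 m/day.
Seepage velocity v = q / n_e = 4.429 / 0.21 = 21.09 m/day.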